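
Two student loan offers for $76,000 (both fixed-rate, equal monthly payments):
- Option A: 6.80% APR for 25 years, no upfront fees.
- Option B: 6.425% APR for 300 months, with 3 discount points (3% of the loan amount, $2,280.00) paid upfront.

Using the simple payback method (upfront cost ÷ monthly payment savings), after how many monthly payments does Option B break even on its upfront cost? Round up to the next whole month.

128 months

Option A: monthly rate = 6.8%/12 = 0.0056667; payment = 76,000 × 0.0056667 / (1 − (1+0.0056667)^−300) = $527.49.
Option B: at 6.425% the monthly rate is 0.0053542, so the payment is 76,000 × 0.0053542 / (1 − 1.0053542^−300) = $509.60.
Monthly savings = $527.49 − $509.60 = $17.89.
Break-even = $2,280.00 / $17.89 = 127.45 → 128 months.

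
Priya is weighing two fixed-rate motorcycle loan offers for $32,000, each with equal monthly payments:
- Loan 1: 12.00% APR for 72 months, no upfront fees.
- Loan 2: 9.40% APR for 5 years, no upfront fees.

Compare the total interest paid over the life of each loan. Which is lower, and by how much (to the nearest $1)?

Loan 1: at 12.00% the monthly rate is 0.0100000, so the payment is 32,000 × 0.0100000 / (1 − 1.0100000^−72) = $625.61.
Total interest on Loan 1 = 72 × $625.61 − $32,000 = $13,043.92.
Loan 2: at 9.40% the monthly rate is 0.0078333, so the payment is 32,000 × 0.0078333 / (1 − 1.0078333^−60) = $670.50.
Total interest on Loan 2 = 60 × $670.50 − $32,000 = $8,230.00.
Loan 2 is lower by $4,813.92.

Loan 2 by $4,814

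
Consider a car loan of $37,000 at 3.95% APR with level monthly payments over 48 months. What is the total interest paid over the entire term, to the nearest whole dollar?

$3,061

At 3.95% the monthly rate is 0.0032917, so the payment is 37,000 × 0.0032917 / (1 − 1.0032917^−48) = $834.60.
Total paid = 48 × $834.60 = $40,060.80; interest = $40,060.80 − $37,000 = $3,060.80.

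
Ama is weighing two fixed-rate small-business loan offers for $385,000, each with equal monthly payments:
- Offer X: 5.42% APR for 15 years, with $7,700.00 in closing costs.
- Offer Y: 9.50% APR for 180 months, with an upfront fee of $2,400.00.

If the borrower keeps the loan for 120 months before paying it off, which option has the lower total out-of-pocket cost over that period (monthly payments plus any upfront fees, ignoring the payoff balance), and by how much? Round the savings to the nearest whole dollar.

Offer X by $101,598

Offer X: monthly rate = 5.42%/12 = 0.0045167; payment = 385,000 × 0.0045167 / (1 − (1+0.0045167)^−180) = $3,129.45.
Offer Y: at 9.50% the monthly rate is 0.0079167, so the payment is 385,000 × 0.0079167 / (1 − 1.0079167^−180) = $4,020.27.
Over 120 months: Offer X costs 120 × $3,129.45 + $7,700.00 = $383,234.00; Offer Y costs 120 × $4,020.27 + $2,400.00 = $484,832.40.
Offer X is cheaper by $484,832.40 − $383,234.00 = $101,598.40.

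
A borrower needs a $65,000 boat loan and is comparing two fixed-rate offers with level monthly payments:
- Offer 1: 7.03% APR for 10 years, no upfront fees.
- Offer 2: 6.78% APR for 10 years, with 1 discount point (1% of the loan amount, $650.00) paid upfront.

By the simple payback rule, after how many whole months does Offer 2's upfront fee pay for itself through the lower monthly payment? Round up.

Offer 1: at 7.03% the monthly rate is 0.0058583, so the payment is 65,000 × 0.0058583 / (1 − 1.0058583^−120) = $755.71.
Offer 2: at 6.78% the monthly rate is 0.0056500, so the payment is 65,000 × 0.0056500 / (1 − 1.0056500^−120) = $747.36.
Monthly savings = $755.71 − $747.36 = $8.35.
Break-even = $650.00 / $8.35 = 77.84 → 78 months.

78 months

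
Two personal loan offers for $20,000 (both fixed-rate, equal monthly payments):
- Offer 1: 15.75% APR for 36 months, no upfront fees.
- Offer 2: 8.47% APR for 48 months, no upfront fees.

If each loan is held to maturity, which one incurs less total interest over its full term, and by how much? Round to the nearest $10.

Offer 1: monthly rate = 15.75%/12 = 0.0131250; payment = 20,000 × 0.0131250 / (1 − (1+0.0131250)^−36) = $700.67.
Total interest on Offer 1 = 36 × $700.67 − $20,000 = $5,224.12.
Offer 2: at 8.47% the monthly rate is 0.0070583, so the payment is 20,000 × 0.0070583 / (1 − 1.0070583^−48) = $492.68.
Total interest on Offer 2 = 48 × $492.68 − $20,000 = $3,648.64.
Offer 2 is lower by $1,575.48.

Offer 2 by $1,580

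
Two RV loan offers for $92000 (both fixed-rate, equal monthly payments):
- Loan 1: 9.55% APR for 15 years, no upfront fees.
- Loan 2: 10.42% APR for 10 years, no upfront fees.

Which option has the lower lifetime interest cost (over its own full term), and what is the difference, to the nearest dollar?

Loan 2 by $24,949

Loan 1: at 9.55% the monthly rate is 0.0079583, so the payment is 92,000 × 0.0079583 / (1 − 1.0079583^−180) = $963.46.
Total interest on Loan 1 = 180 × $963.46 − $92,000 = $81,422.80.
Loan 2: monthly rate = 10.42%/12 = 0.0086833; payment = 92,000 × 0.0086833 / (1 − (1+0.0086833)^−120) = $1,237.28.
Total interest on Loan 2 = 120 × $1,237.28 − $92,000 = $56,473.60.
Loan 2 is lower by $24,949.20.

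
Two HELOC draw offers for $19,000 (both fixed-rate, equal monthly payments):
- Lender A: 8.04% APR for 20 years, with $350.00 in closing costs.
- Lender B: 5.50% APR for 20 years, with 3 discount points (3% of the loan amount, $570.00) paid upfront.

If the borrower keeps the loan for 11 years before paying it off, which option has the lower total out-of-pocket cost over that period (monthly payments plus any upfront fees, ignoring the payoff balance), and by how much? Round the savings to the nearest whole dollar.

Lender A: at 8.04% the monthly rate is 0.0067000, so the payment is 19,000 × 0.0067000 / (1 − 1.0067000^−240) = $159.40.
Lender B: at 5.50% the monthly rate is 0.0045833, so the payment is 19,000 × 0.0045833 / (1 − 1.0045833^−240) = $130.70.
Over 132 months: Lender A costs 132 × $159.40 + $350.00 = $21,390.80; Lender B costs 132 × $130.70 + $570.00 = $17,822.40.
Lender B is cheaper by $21,390.80 − $17,822.40 = $3,568.40.

Lender B by $3,568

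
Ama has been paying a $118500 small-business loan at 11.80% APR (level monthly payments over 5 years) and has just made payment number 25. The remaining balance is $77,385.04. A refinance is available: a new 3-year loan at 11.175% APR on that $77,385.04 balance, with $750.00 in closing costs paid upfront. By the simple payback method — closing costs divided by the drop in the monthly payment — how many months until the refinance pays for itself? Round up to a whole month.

Current payment = 118,500 × 11.8%/12 / (1 − (1+0.0098333)^−60) = $2,624.01.
Refinanced payment = 77,385.04 × 0.0093125 / (1 − (1+0.0093125)^−36) = $2,539.90.
Monthly savings = $2,624.01 − $2,539.90 = $84.11.
Break-even = $750.00 / $84.11 = 8.92 → 9 months.

9 months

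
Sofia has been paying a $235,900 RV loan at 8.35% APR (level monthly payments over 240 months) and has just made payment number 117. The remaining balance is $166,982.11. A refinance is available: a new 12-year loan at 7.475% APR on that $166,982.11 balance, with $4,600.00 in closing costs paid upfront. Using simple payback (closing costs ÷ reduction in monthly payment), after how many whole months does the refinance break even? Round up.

18 months

Current payment = 235,900 × 8.35%/12 / (1 − (1+0.0069583)^−240) = $2,024.85.
Refinanced payment = 166,982.11 × 0.0062292 / (1 − (1+0.0062292)^−144) = $1,759.78.
Monthly savings = $2,024.85 − $1,759.78 = $265.07.
Break-even = $4,600.00 / $265.07 = 17.35 → 18 months.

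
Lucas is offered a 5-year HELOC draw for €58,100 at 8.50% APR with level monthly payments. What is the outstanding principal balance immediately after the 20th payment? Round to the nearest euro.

With monthly rate i = 8.5%/12 = 0.0070833, the balance after k of n payments is P · [(1+i)^n − (1+i)^k] / [(1+i)^n − 1].
(1+0.0070833)^60 = 1.52730060 and (1+0.0070833)^20 = 1.15161728, so the balance is 58,100 × (1.52730060 − 1.15161728) / (1.52730060 − 1) = €41,394.23.

€41,394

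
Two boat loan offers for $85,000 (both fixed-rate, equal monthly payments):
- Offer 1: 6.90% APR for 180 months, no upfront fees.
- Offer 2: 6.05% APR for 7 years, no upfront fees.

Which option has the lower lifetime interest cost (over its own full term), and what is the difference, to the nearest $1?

Offer 2 by $32,190

Offer 1: at 6.90% the monthly rate is 0.0057500, so the payment is 85,000 × 0.0057500 / (1 − 1.0057500^−180) = $759.26.
Total interest on Offer 1 = 180 × $759.26 − $85,000 = $51,666.80.
Offer 2: monthly rate = 6.05%/12 = 0.0050417; payment = 85,000 × 0.0050417 / (1 − (1+0.0050417)^−84) = $1,243.77.
Total interest on Offer 2 = 84 × $1,243.77 − $85,000 = $19,476.68.
Offer 2 is lower by $32,190.12.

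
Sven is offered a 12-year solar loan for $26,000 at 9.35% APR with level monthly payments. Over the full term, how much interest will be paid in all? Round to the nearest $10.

At 9.35% the monthly rate is 0.0077917, so the payment is 26,000 × 0.0077917 / (1 − 1.0077917^−144) = $301.04.
Total paid = 144 × $301.04 = $43,349.76; interest = $43,349.76 − $26,000 = $17,349.76.

$17,350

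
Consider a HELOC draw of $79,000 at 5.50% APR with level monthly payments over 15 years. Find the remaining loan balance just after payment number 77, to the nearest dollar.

With monthly rate i = 5.5%/12 = 0.0045833, the balance after k of n payments is P · [(1+i)^n − (1+i)^k] / [(1+i)^n − 1].
(1+0.0045833)^180 = 2.27758377 and (1+0.0045833)^77 = 1.42206546, so the balance is 79,000 × (2.27758377 − 1.42206546) / (2.27758377 − 1) = $52,901.38.

$52,901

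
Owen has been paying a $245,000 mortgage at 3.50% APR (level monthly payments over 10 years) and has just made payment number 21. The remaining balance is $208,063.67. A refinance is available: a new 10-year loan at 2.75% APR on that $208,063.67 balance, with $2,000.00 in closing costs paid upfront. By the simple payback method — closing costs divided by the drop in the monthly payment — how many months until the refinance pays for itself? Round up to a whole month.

Current payment = 245,000 × 3.5%/12 / (1 − (1+0.0029167)^−120) = $2,422.70.
Refinanced payment = 208,063.67 × 0.0022917 / (1 − (1+0.0022917)^−120) = $1,985.16.
Monthly savings = $2,422.70 − $1,985.16 = $437.54.
Break-even = $2,000.00 / $437.54 = 4.57 → 5 months.

5 months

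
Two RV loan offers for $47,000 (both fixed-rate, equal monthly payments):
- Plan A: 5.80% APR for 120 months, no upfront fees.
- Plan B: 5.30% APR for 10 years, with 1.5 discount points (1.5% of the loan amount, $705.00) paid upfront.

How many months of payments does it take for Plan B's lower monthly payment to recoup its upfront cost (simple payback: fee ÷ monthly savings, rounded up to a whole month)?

Plan A: monthly rate = 5.8%/12 = 0.0048333; payment = 47,000 × 0.0048333 / (1 − (1+0.0048333)^−120) = $517.09.
Plan B: monthly rate = 5.3%/12 = 0.0044167; payment = 47,000 × 0.0044167 / (1 − (1+0.0044167)^−120) = $505.43.
Monthly savings = $517.09 − $505.43 = $11.66.
Break-even = $705.00 / $11.66 = 60.46 → 61 months.

61 months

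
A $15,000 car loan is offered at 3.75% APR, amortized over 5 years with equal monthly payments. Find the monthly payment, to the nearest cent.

At 3.75% the monthly rate is 0.0031250, so the payment is 15,000 × 0.0031250 / (1 − 1.0031250^−60) = $274.56.

$274.56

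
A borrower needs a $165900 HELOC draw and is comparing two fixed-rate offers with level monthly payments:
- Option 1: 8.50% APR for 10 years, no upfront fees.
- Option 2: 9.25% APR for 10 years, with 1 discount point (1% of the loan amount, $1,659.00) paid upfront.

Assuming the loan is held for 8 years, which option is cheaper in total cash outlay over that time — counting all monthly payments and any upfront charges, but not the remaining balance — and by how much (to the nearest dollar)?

Option 1: at 8.50% the monthly rate is 0.0070833, so the payment is 165,900 × 0.0070833 / (1 − 1.0070833^−120) = $2,056.92.
Option 2: monthly rate = 9.25%/12 = 0.0077083; payment = 165,900 × 0.0077083 / (1 − (1+0.0077083)^−120) = $2,124.06.
Over 96 months: Option 1 costs 96 × $2,056.92 = $197,464.32; Option 2 costs 96 × $2,124.06 + $1,659.00 = $205,568.76.
Option 1 is cheaper by $205,568.76 − $197,464.32 = $8,104.44.

Option 1 by $8,104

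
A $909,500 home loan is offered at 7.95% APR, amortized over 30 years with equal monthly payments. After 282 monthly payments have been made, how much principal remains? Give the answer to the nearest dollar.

With monthly rate i = 7.95%/12 = 0.0066250, the balance after k of n payments is P · [(1+i)^n − (1+i)^k] / [(1+i)^n − 1].
(1+0.0066250)^360 = 10.77398474 and (1+0.0066250)^282 = 6.43716754, so the balance is 909,500 × (10.77398474 − 6.43716754) / (10.77398474 − 1) = $403,554.47.

$403,554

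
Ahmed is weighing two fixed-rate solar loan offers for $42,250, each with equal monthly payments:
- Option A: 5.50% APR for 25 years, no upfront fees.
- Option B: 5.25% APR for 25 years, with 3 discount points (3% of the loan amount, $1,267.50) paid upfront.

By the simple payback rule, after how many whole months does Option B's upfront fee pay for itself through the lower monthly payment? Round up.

Option A: monthly rate = 5.5%/12 = 0.0045833; payment = 42,250 × 0.0045833 / (1 − (1+0.0045833)^−300) = $259.45.
Option B: at 5.25% the monthly rate is 0.0043750, so the payment is 42,250 × 0.0043750 / (1 − 1.0043750^−300) = $253.18.
Monthly savings = $259.45 − $253.18 = $6.27.
Break-even = $1,267.50 / $6.27 = 202.15 → 203 months.

203 months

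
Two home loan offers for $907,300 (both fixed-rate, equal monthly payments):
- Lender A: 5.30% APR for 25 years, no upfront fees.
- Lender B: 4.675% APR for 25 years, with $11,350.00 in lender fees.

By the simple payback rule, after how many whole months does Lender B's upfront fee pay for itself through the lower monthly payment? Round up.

Lender A: at 5.30% the monthly rate is 0.0044167, so the payment is 907,300 × 0.0044167 / (1 − 1.0044167^−300) = $5,463.77.
Lender B: monthly rate = 4.675%/12 = 0.0038958; payment = 907,300 × 0.0038958 / (1 − (1+0.0038958)^−300) = $5,133.61.
Monthly savings = $5,463.77 − $5,133.61 = $330.16.
Break-even = $11,350.00 / $330.16 = 34.38 → 35 months.

35 months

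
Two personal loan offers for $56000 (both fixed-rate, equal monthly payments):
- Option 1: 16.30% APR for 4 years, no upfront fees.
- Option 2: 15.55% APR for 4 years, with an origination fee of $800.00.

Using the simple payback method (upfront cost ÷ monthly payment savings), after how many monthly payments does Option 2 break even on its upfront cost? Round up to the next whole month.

38 months

Option 1: at 16.30% the monthly rate is 0.0135833, so the payment is 56,000 × 0.0135833 / (1 − 1.0135833^−48) = $1,595.67.
Option 2: monthly rate = 15.55%/12 = 0.0129583; payment = 56,000 × 0.0129583 / (1 − (1+0.0129583)^−48) = $1,574.18.
Monthly savings = $1,595.67 − $1,574.18 = $21.49.
Break-even = $800.00 / $21.49 = 37.23 → 38 months.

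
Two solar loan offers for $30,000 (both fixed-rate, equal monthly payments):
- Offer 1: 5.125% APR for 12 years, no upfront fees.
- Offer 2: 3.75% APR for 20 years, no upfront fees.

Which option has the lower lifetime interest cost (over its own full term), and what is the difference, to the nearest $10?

Offer 1 by $2,460

Offer 1: at 5.125% the monthly rate is 0.0042708, so the payment is 30,000 × 0.0042708 / (1 − 1.0042708^−144) = $279.35.
Total interest on Offer 1 = 144 × $279.35 − $30,000 = $10,226.40.
Offer 2: monthly rate = 3.75%/12 = 0.0031250; payment = 30,000 × 0.0031250 / (1 − (1+0.0031250)^−240) = $177.87.
Total interest on Offer 2 = 240 × $177.87 − $30,000 = $12,688.80.
Offer 1 is lower by $2,462.40.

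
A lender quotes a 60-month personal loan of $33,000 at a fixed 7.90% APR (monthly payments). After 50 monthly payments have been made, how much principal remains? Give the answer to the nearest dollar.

$6,440

With monthly rate i = 7.9%/12 = 0.0065833, the balance after k of n payments is P · [(1+i)^n − (1+i)^k] / [(1+i)^n − 1].
(1+0.0065833)^60 = 1.48246385 and (1+0.0065833)^50 = 1.38831099, so the balance is 33,000 × (1.48246385 − 1.38831099) / (1.48246385 − 1) = $6,439.95.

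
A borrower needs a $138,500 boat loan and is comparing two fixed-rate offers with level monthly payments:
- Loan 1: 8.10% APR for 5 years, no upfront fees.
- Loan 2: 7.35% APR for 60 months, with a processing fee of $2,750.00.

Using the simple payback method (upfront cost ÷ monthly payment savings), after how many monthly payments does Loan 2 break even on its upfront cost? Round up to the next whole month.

56 months

Loan 1: monthly rate = 8.1%/12 = 0.0067500; payment = 138,500 × 0.0067500 / (1 − (1+0.0067500)^−60) = $2,814.91.
Loan 2: at 7.35% the monthly rate is 0.0061250, so the payment is 138,500 × 0.0061250 / (1 − 1.0061250^−60) = $2,765.39.
Monthly savings = $2,814.91 − $2,765.39 = $49.52.
Break-even = $2,750.00 / $49.52 = 55.53 → 56 months.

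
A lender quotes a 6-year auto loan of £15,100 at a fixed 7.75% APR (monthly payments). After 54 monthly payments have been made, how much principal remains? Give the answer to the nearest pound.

£4,454

With monthly rate i = 7.75%/12 = 0.0064583, the balance after k of n payments is P · [(1+i)^n − (1+i)^k] / [(1+i)^n − 1].
(1+0.0064583)^72 = 1.58963570 and (1+0.0064583)^54 = 1.41570643, so the balance is 15,100 × (1.58963570 − 1.41570643) / (1.58963570 − 1) = £4,454.16.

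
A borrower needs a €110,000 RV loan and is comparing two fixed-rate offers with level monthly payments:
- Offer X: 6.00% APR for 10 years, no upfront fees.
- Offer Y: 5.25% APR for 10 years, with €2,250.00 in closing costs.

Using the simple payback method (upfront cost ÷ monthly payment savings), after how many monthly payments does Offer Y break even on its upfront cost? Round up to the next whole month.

55 months

Offer X: monthly rate = 6%/12 = 0.0050000; payment = 110,000 × 0.0050000 / (1 − (1+0.0050000)^−120) = €1,221.23.
Offer Y: at 5.25% the monthly rate is 0.0043750, so the payment is 110,000 × 0.0043750 / (1 − 1.0043750^−120) = €1,180.21.
Monthly savings = €1,221.23 − €1,180.21 = €41.02.
Break-even = €2,250.00 / €41.02 = 54.85 → 55 months.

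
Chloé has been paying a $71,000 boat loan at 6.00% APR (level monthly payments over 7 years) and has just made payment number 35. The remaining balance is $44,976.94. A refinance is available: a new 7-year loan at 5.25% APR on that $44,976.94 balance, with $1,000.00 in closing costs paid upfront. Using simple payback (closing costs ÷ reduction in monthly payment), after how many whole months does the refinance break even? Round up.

Current payment = 71,000 × 6%/12 / (1 − (1+0.0050000)^−84) = $1,037.21.
Refinanced payment = 44,976.94 × 0.0043750 / (1 − (1+0.0043750)^−84) = $641.00.
Monthly savings = $1,037.21 − $641.00 = $396.21.
Break-even = $1,000.00 / $396.21 = 2.52 → 3 months.

3 months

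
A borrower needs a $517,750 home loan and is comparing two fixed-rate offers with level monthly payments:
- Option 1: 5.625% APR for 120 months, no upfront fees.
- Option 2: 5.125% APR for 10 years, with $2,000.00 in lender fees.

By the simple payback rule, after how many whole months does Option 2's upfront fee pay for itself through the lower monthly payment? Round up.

Option 1: at 5.625% the monthly rate is 0.0046875, so the payment is 517,750 × 0.0046875 / (1 − 1.0046875^−120) = $5,651.07.
Option 2: at 5.125% the monthly rate is 0.0042708, so the payment is 517,750 × 0.0042708 / (1 − 1.0042708^−120) = $5,523.23.
Monthly savings = $5,651.07 − $5,523.23 = $127.84.
Break-even = $2,000.00 / $127.84 = 15.64 → 16 months.

16 months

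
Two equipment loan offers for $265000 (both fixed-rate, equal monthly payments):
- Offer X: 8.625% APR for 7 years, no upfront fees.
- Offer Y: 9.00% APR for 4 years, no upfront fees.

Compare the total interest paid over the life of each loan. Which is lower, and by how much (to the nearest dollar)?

Offer X: monthly rate = 8.625%/12 = 0.0071875; payment = 265,000 × 0.0071875 / (1 − (1+0.0071875)^−84) = $4,213.35.
Total interest on Offer X = 84 × $4,213.35 − $265,000 = $88,921.40.
Offer Y: at 9.00% the monthly rate is 0.0075000, so the payment is 265,000 × 0.0075000 / (1 − 1.0075000^−48) = $6,594.54.
Total interest on Offer Y = 48 × $6,594.54 − $265,000 = $51,537.92.
Offer Y is lower by $37,383.48.

Offer Y by $37,383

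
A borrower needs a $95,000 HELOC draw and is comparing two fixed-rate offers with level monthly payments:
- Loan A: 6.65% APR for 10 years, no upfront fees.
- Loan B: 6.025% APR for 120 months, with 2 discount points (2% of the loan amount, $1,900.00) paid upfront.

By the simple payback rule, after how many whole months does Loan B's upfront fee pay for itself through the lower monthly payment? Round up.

Loan A: monthly rate = 6.65%/12 = 0.0055417; payment = 95,000 × 0.0055417 / (1 − (1+0.0055417)^−120) = $1,085.97.
Loan B: at 6.025% the monthly rate is 0.0050208, so the payment is 95,000 × 0.0050208 / (1 − 1.0050208^−120) = $1,055.89.
Monthly savings = $1,085.97 − $1,055.89 = $30.08.
Break-even = $1,900.00 / $30.08 = 63.16 → 64 months.

64 months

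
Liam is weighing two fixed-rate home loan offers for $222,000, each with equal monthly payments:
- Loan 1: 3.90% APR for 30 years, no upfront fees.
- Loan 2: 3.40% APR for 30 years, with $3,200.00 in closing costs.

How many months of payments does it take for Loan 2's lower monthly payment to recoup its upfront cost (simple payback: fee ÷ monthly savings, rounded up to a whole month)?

52 months

Loan 1: monthly rate = 3.9%/12 = 0.0032500; payment = 222,000 × 0.0032500 / (1 − (1+0.0032500)^−360) = $1,047.10.
Loan 2: at 3.40% the monthly rate is 0.0028333, so the payment is 222,000 × 0.0028333 / (1 − 1.0028333^−360) = $984.53.
Monthly savings = $1,047.10 − $984.53 = $62.57.
Break-even = $3,200.00 / $62.57 = 51.14 → 52 months.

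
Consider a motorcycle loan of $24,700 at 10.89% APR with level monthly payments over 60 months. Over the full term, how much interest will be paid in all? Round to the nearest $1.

At 10.89% the monthly rate is 0.0090750, so the payment is 24,700 × 0.0090750 / (1 − 1.0090750^−60) = $535.68.
Total paid = 60 × $535.68 = $32,140.80; interest = $32,140.80 − $24,700 = $7,440.80.

$7,441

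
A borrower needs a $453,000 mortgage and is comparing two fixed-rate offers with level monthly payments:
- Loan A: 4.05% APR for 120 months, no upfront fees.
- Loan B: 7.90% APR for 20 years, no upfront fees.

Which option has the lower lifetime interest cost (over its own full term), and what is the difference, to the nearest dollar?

Loan A: at 4.05% the monthly rate is 0.0033750, so the payment is 453,000 × 0.0033750 / (1 − 1.0033750^−120) = $4,597.18.
Total interest on Loan A = 120 × $4,597.18 − $453,000 = $98,661.60.
Loan B: at 7.90% the monthly rate is 0.0065833, so the payment is 453,000 × 0.0065833 / (1 − 1.0065833^−240) = $3,760.93.
Total interest on Loan B = 240 × $3,760.93 − $453,000 = $449,623.20.
Loan A is lower by $350,961.60.

Loan A by $350,962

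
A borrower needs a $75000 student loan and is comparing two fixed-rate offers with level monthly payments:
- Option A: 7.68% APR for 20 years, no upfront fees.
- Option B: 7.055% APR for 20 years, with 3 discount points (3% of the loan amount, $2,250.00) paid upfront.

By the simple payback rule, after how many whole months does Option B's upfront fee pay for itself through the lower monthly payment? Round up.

79 months

Option A: monthly rate = 7.68%/12 = 0.0064000; payment = 75,000 × 0.0064000 / (1 − (1+0.0064000)^−240) = $612.48.
Option B: at 7.055% the monthly rate is 0.0058792, so the payment is 75,000 × 0.0058792 / (1 − 1.0058792^−240) = $583.95.
Monthly savings = $612.48 − $583.95 = $28.53.
Break-even = $2,250.00 / $28.53 = 78.86 → 79 months.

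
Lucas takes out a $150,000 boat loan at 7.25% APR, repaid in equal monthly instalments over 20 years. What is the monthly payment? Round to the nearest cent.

$1,185.56

At 7.25% the monthly rate is 0.0060417, so the payment is 150,000 × 0.0060417 / (1 − 1.0060417^−240) = $1,185.56.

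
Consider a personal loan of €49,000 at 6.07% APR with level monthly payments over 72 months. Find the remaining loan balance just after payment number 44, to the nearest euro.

With monthly rate i = 6.07%/12 = 0.0050583, the balance after k of n payments is P · [(1+i)^n − (1+i)^k] / [(1+i)^n − 1].
(1+0.0050583)^72 = 1.43804129 and (1+0.0050583)^44 = 1.24857843, so the balance is 49,000 × (1.43804129 − 1.24857843) / (1.43804129 − 1) = €21,193.62.

€21,194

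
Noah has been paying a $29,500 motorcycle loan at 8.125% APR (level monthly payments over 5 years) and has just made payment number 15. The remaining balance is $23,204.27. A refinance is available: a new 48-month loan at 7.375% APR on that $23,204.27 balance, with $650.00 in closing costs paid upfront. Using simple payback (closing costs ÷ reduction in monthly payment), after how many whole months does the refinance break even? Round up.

17 months

Current payment = 29,500 × 8.125%/12 / (1 − (1+0.0067708)^−60) = $599.92.
Refinanced payment = 23,204.27 × 0.0061458 / (1 − (1+0.0061458)^−48) = $559.70.
Monthly savings = $599.92 − $559.70 = $40.22.
Break-even = $650.00 / $40.22 = 16.16 → 17 months.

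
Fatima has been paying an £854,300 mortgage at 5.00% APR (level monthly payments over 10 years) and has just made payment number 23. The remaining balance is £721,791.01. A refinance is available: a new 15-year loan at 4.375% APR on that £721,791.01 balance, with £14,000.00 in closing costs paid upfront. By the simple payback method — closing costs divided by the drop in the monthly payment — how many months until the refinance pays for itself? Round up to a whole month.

4 months

Current payment = 854,300 × 5%/12 / (1 − (1+0.0041667)^−120) = £9,061.18.
Refinanced payment = 721,791.01 × 0.0036458 / (1 − (1+0.0036458)^−180) = £5,475.65.
Monthly savings = £9,061.18 − £5,475.65 = £3,585.53.
Break-even = £14,000.00 / £3,585.53 = 3.90 → 4 months.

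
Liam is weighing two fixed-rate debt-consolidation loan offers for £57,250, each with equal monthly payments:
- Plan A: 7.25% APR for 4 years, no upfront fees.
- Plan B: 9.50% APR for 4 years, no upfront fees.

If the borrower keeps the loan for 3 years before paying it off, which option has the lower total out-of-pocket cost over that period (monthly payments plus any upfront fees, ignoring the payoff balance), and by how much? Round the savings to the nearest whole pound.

Plan A by £2,186

Plan A: at 7.25% the monthly rate is 0.0060417, so the payment is 57,250 × 0.0060417 / (1 − 1.0060417^−48) = £1,377.57.
Plan B: at 9.50% the monthly rate is 0.0079167, so the payment is 57,250 × 0.0079167 / (1 − 1.0079167^−48) = £1,438.30.
Over 36 months: Plan A costs 36 × £1,377.57 = £49,592.52; Plan B costs 36 × £1,438.30 = £51,778.80.
Plan A is cheaper by £51,778.80 − £49,592.52 = £2,186.28.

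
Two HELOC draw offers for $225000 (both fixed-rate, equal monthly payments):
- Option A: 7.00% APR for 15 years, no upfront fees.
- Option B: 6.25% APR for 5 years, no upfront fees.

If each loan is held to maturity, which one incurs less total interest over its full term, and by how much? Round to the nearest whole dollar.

Option A: monthly rate = 7%/12 = 0.0058333; payment = 225,000 × 0.0058333 / (1 − (1+0.0058333)^−180) = $2,022.36.
Total interest on Option A = 180 × $2,022.36 − $225,000 = $139,024.80.
Option B: at 6.25% the monthly rate is 0.0052083, so the payment is 225,000 × 0.0052083 / (1 − 1.0052083^−60) = $4,376.08.
Total interest on Option B = 60 × $4,376.08 − $225,000 = $37,564.80.
Option B is lower by $101,460.00.

Option B by $101,460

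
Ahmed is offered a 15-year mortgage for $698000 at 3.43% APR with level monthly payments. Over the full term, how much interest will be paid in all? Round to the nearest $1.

$195,866

Monthly rate = 3.43%/12 = 0.0028583; payment = 698,000 × 0.0028583 / (1 − (1+0.0028583)^−180) = $4,965.92.
Total paid = 180 × $4,965.92 = $893,865.60; interest = $893,865.60 − $698,000 = $195,865.60.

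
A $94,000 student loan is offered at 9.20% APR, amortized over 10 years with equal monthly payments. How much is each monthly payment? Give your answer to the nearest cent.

$1,200.95

At 9.20% the monthly rate is 0.0076667, so the payment is 94,000 × 0.0076667 / (1 − 1.0076667^−120) = $1,200.95.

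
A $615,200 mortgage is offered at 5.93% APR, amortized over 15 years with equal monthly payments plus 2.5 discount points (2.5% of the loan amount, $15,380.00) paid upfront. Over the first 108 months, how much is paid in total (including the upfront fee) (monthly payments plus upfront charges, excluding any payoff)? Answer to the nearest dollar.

$573,542

Monthly rate = 5.93%/12 = 0.0049417; payment = 615,200 × 0.0049417 / (1 − (1+0.0049417)^−180) = $5,168.17.
Total outlay = 108 × $5,168.17 + $15,380.00 = $573,542.36.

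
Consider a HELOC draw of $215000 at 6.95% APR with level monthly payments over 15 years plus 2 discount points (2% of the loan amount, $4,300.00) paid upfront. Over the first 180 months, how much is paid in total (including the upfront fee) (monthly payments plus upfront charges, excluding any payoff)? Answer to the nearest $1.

Monthly rate = 6.95%/12 = 0.0057917; payment = 215,000 × 0.0057917 / (1 − (1+0.0057917)^−180) = $1,926.48.
Total outlay = 180 × $1,926.48 + $4,300.00 = $351,066.40.

$351,066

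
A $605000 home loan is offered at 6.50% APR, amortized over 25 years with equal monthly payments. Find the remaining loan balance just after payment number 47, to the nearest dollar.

With monthly rate i = 6.5%/12 = 0.0054167, the balance after k of n payments is P · [(1+i)^n − (1+i)^k] / [(1+i)^n − 1].
(1+0.0054167)^300 = 5.05619784 and (1+0.0054167)^47 = 1.28903815, so the balance is 605,000 × (5.05619784 − 1.28903815) / (5.05619784 − 1) = $561,888.67.

$561,889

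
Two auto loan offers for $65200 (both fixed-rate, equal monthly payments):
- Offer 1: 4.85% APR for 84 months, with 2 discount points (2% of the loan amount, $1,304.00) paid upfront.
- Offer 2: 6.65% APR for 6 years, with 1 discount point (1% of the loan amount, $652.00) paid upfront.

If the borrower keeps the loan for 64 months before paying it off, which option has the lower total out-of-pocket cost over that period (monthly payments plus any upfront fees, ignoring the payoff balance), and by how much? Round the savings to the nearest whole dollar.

Offer 1 by $11,107

Offer 1: monthly rate = 4.85%/12 = 0.0040417; payment = 65,200 × 0.0040417 / (1 − (1+0.0040417)^−84) = $916.94.
Offer 2: monthly rate = 6.65%/12 = 0.0055417; payment = 65,200 × 0.0055417 / (1 − (1+0.0055417)^−72) = $1,100.67.
Over 64 months: Offer 1 costs 64 × $916.94 + $1,304.00 = $59,988.16; Offer 2 costs 64 × $1,100.67 + $652.00 = $71,094.88.
Offer 1 is cheaper by $71,094.88 − $59,988.16 = $11,106.72.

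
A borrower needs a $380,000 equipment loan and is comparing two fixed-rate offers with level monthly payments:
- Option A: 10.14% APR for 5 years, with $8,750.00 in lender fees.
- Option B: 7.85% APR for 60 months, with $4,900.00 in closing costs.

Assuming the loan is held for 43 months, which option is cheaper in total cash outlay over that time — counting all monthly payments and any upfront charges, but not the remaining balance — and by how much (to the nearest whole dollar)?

Option A: monthly rate = 10.14%/12 = 0.0084500; payment = 380,000 × 0.0084500 / (1 − (1+0.0084500)^−60) = $8,100.08.
Option B: at 7.85% the monthly rate is 0.0065417, so the payment is 380,000 × 0.0065417 / (1 − 1.0065417^−60) = $7,677.78.
Over 43 months: Option A costs 43 × $8,100.08 + $8,750.00 = $357,053.44; Option B costs 43 × $7,677.78 + $4,900.00 = $335,044.54.
Option B is cheaper by $357,053.44 − $335,044.54 = $22,008.90.

Option B by $22,009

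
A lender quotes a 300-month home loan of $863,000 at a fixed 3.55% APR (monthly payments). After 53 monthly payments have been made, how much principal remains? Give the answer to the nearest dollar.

With monthly rate i = 3.55%/12 = 0.0029583, the balance after k of n payments is P · [(1+i)^n − (1+i)^k] / [(1+i)^n − 1].
(1+0.0029583)^300 = 2.42586903 and (1+0.0029583)^53 = 1.16948117, so the balance is 863,000 × (2.42586903 − 1.16948117) / (2.42586903 − 1) = $760,422.38.

$760,422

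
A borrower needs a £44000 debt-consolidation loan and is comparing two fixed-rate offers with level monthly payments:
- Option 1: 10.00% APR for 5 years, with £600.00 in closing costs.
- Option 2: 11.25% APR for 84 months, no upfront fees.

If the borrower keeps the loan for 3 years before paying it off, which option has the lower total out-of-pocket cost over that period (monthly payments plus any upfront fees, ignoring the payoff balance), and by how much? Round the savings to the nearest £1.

Option 1: monthly rate = 10%/12 = 0.0083333; payment = 44,000 × 0.0083333 / (1 − (1+0.0083333)^−60) = £934.87.
Option 2: monthly rate = 11.25%/12 = 0.0093750; payment = 44,000 × 0.0093750 / (1 − (1+0.0093750)^−84) = £759.18.
Over 36 months: Option 1 costs 36 × £934.87 + £600.00 = £34,255.32; Option 2 costs 36 × £759.18 = £27,330.48.
Option 2 is cheaper by £34,255.32 − £27,330.48 = £6,924.84.

Option 2 by £6,925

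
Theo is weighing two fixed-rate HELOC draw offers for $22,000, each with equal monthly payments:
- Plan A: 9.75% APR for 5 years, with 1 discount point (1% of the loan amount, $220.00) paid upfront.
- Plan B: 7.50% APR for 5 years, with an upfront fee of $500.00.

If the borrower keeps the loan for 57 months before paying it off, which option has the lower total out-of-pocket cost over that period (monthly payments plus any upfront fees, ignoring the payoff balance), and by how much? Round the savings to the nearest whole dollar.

Plan A: at 9.75% the monthly rate is 0.0081250, so the payment is 22,000 × 0.0081250 / (1 − 1.0081250^−60) = $464.73.
Plan B: at 7.50% the monthly rate is 0.0062500, so the payment is 22,000 × 0.0062500 / (1 − 1.0062500^−60) = $440.83.
Over 57 months: Plan A costs 57 × $464.73 + $220.00 = $26,709.61; Plan B costs 57 × $440.83 + $500.00 = $25,627.31.
Plan B is cheaper by $26,709.61 − $25,627.31 = $1,082.30.

Plan B by $1,082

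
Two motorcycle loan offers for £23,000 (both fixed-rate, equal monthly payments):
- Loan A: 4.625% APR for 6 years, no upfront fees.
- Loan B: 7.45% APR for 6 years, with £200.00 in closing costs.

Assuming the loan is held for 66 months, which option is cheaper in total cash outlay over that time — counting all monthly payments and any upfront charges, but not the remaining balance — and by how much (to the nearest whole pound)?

Loan A by £2,226

Loan A: monthly rate = 4.625%/12 = 0.0038542; payment = 23,000 × 0.0038542 / (1 − (1+0.0038542)^−72) = £366.43.
Loan B: at 7.45% the monthly rate is 0.0062083, so the payment is 23,000 × 0.0062083 / (1 − 1.0062083^−72) = £397.12.
Over 66 months: Loan A costs 66 × £366.43 = £24,184.38; Loan B costs 66 × £397.12 + £200.00 = £26,409.92.
Loan A is cheaper by £26,409.92 − £24,184.38 = £2,225.54.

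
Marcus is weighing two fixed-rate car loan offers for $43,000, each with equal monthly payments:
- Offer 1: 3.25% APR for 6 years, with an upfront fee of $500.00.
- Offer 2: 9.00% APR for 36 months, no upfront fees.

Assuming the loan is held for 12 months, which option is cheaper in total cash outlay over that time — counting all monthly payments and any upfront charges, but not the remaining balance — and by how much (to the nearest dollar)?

Offer 1: at 3.25% the monthly rate is 0.0027083, so the payment is 43,000 × 0.0027083 / (1 − 1.0027083^−72) = $658.15.
Offer 2: monthly rate = 9%/12 = 0.0075000; payment = 43,000 × 0.0075000 / (1 − (1+0.0075000)^−36) = $1,367.39.
Over 12 months: Offer 1 costs 12 × $658.15 + $500.00 = $8,397.80; Offer 2 costs 12 × $1,367.39 = $16,408.68.
Offer 1 is cheaper by $16,408.68 − $8,397.80 = $8,010.88.

Offer 1 by $8,011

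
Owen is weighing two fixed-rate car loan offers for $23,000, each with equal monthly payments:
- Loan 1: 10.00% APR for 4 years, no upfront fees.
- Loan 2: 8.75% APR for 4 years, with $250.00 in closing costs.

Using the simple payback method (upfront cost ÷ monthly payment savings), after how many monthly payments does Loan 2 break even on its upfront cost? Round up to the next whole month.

Loan 1: monthly rate = 10%/12 = 0.0083333; payment = 23,000 × 0.0083333 / (1 − (1+0.0083333)^−48) = $583.34.
Loan 2: at 8.75% the monthly rate is 0.0072917, so the payment is 23,000 × 0.0072917 / (1 − 1.0072917^−48) = $569.63.
Monthly savings = $583.34 − $569.63 = $13.71.
Break-even = $250.00 / $13.71 = 18.23 → 19 months.

19 months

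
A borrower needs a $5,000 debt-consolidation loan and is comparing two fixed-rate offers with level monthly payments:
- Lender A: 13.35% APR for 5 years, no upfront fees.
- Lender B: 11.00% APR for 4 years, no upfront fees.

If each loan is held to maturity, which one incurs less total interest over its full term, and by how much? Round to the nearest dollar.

Lender A: monthly rate = 13.35%/12 = 0.0111250; payment = 5,000 × 0.0111250 / (1 − (1+0.0111250)^−60) = $114.66.
Total interest on Lender A = 60 × $114.66 − $5,000 = $1,879.60.
Lender B: at 11.00% the monthly rate is 0.0091667, so the payment is 5,000 × 0.0091667 / (1 − 1.0091667^−48) = $129.23.
Total interest on Lender B = 48 × $129.23 − $5,000 = $1,203.04.
Lender B is lower by $676.56.

Lender B by $677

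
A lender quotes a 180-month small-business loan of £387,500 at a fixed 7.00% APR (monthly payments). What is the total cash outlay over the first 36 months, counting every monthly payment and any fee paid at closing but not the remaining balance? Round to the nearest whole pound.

£125,387

At 7.00% the monthly rate is 0.0058333, so the payment is 387,500 × 0.0058333 / (1 − 1.0058333^−180) = £3,482.96.
Total outlay = 36 × £3,482.96 = £125,386.56.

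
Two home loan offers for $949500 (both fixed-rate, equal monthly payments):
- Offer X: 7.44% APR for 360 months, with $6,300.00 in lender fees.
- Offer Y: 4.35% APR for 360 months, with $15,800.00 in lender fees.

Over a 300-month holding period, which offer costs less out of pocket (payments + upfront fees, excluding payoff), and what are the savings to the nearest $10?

Offer Y by $552,510

Offer X: at 7.44% the monthly rate is 0.0062000, so the payment is 949,500 × 0.0062000 / (1 − 1.0062000^−360) = $6,600.08.
Offer Y: at 4.35% the monthly rate is 0.0036250, so the payment is 949,500 × 0.0036250 / (1 − 1.0036250^−360) = $4,726.72.
Over 300 months: Offer X costs 300 × $6,600.08 + $6,300.00 = $1,986,324.00; Offer Y costs 300 × $4,726.72 + $15,800.00 = $1,433,816.00.
Offer Y is cheaper by $1,986,324.00 − $1,433,816.00 = $552,508.00.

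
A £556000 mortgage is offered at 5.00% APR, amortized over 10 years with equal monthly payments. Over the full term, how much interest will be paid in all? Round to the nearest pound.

At 5.00% the monthly rate is 0.0041667, so the payment is 556,000 × 0.0041667 / (1 − 1.0041667^−120) = £5,897.24.
Total paid = 120 × £5,897.24 = £707,668.80; interest = £707,668.80 − £556,000 = £151,668.80.

£151,669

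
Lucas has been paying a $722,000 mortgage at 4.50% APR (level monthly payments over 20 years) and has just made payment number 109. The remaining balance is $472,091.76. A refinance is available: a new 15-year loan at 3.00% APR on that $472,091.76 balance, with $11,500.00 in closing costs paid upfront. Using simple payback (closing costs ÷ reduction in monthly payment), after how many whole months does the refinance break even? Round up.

Current payment = 722,000 × 4.5%/12 / (1 − (1+0.0037500)^−240) = $4,567.73.
Refinanced payment = 472,091.76 × 0.0025000 / (1 − (1+0.0025000)^−180) = $3,260.18.
Monthly savings = $4,567.73 − $3,260.18 = $1,307.55.
Break-even = $11,500.00 / $1,307.55 = 8.80 → 9 months.

9 months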